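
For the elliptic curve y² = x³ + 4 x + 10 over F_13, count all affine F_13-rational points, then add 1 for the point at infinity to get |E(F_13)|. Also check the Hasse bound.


Affine points = {(0, 6), (0, 7), (2, 0), (3, 6), (3, 7), (4, 5), (4, 8), (5, 5), (5, 8), (6, 4), (6, 9), (7, 2), (7, 11), (10, 6), (10, 7)}; affine count = 15; |E(F_13)| = 16.

Discriminant check: Δ ∝ 4a³ + 27b² = 4·4³ + 27·10² = 4·64 + 27·100 ≡ 5 (mod 13). Nonzero ⇒ E is nonsingular.
For each x ∈ F_13, compute rhs = x³ + 4·x + 10 mod 13, then count y ∈ F_13 with y² ≡ rhs.
  x = 0: rhs = 10, matching y values: 6, 7 (2 points).
  x = 1: rhs = 2, matching y values: none (0 points).
  x = 2: rhs = 0, matching y values: 0 (1 points).
  x = 3: rhs = 10, matching y values: 6, 7 (2 points).
  x = 4: rhs = 12, matching y values: 5, 8 (2 points).
  x = 5: rhs = 12, matching y values: 5, 8 (2 points).
  x = 6: rhs = 3, matching y values: 4, 9 (2 points).
  x = 7: rhs = 4, matching y values: 2, 11 (2 points).
  x = 8: rhs = 8, matching y values: none (0 points).
  x = 9: rhs = 8, matching y values: none (0 points).
  x = 10: rhs = 10, matching y values: 6, 7 (2 points).
  x = 11: rhs = 7, matching y values: none (0 points).
  x = 12: rhs = 5, matching y values: none (0 points).
Total affine count: 15.
Full point count |E(F_13)| = 15 + 1 = 16.
Hasse bound: |16 − (13+1)| = |2| = 2 ≤ 2√13 ≈ 7.2111 ✓.


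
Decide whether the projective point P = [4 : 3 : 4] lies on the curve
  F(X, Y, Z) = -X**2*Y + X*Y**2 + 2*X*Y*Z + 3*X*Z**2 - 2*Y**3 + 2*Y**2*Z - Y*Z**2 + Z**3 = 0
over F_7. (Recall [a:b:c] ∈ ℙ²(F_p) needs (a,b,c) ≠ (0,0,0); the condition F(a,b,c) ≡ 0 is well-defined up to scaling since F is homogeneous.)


F(4,3,4) ≡ 2 (mod 7); P is NOT on the curve.

Evaluate F(4, 3, 4) term-by-term (mod 7).
  -X**2*Y ↦ -1·16·3·1 = -48
  X*Y**2 ↦ 1·4·9·1 = 36
  2*X*Y*Z ↦ 2·4·3·4 = 96
  3*X*Z**2 ↦ 3·4·1·16 = 192
  -2*Y**3 ↦ -2·1·27·1 = -54
  2*Y**2*Z ↦ 2·1·9·4 = 72
  -Y*Z**2 ↦ -1·1·3·16 = -48
  Z**3 ↦ 1·1·1·64 = 64
Sum: F(4, 3, 4) = (-48) + (36) + (96) + (192) + (-54) + (72) + (-48) + (64) = 310.
Reducing mod 7: 310 ≡ 2 (mod 7).
Since F(a, b, c) ≡ 2 ≠ 0 (mod 7), P does NOT lie on the curve.


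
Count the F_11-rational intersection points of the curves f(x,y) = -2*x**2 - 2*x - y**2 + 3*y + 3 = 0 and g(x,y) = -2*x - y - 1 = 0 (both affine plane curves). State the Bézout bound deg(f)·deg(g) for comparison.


Common zeros: ∅; count = 0; Bézout bound = 2.

deg(f) = 2, deg(g) = 1, so Bézout bound = 2.
Scan x ∈ F_11. For each x, list the y ∈ F_11 with f(x, y) ≡ 0 and those with g(x, y) ≡ 0 (mod 11); the common zeros in that column are the intersection.
  x = 0: f ≡ 0 at y ∈ ∅; g ≡ 0 at y ∈ {10}; common: ∅.
  x = 1: f ≡ 0 at y ∈ {5, 9}; g ≡ 0 at y ∈ {8}; common: ∅.
  x = 2: f ≡ 0 at y ∈ ∅; g ≡ 0 at y ∈ {6}; common: ∅.
  x = 3: f ≡ 0 at y ∈ ∅; g ≡ 0 at y ∈ {4}; common: ∅.
  x = 4: f ≡ 0 at y ∈ {6, 8}; g ≡ 0 at y ∈ {2}; common: ∅.
  x = 5: f ≡ 0 at y ∈ {1, 2}; g ≡ 0 at y ∈ {0}; common: ∅.
  x = 6: f ≡ 0 at y ∈ {6, 8}; g ≡ 0 at y ∈ {9}; common: ∅.
  x = 7: f ≡ 0 at y ∈ ∅; g ≡ 0 at y ∈ {7}; common: ∅.
  x = 8: f ≡ 0 at y ∈ ∅; g ≡ 0 at y ∈ {5}; common: ∅.
  x = 9: f ≡ 0 at y ∈ {5, 9}; g ≡ 0 at y ∈ {3}; common: ∅.
  x = 10: f ≡ 0 at y ∈ ∅; g ≡ 0 at y ∈ {1}; common: ∅.
Collecting: common zeros = ∅, so the count is 0.
Comparison with the Bézout bound: 0 ≤ 2 = deg(f)·deg(g), as expected for curves with no common component (the affine F_11-count falls short of the bound because intersections may lie at infinity, over extension fields, or carry multiplicity).


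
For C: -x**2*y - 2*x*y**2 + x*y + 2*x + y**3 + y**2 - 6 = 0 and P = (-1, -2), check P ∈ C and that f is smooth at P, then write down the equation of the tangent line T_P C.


Tangent line at P: -12*x - 2*y - 16 = 0.

Step 1: f(-1, -2) = 0, so P lies on C.
Step 2: partial derivatives
  f_x(x, y) = -2*x*y - 2*y**2 + y + 2, f_y(x, y) = -x**2 - 4*x*y + x + 3*y**2 + 2*y.
  f_x(P) = -12, f_y(P) = -2 (gradient nonzero, so P is smooth).
Step 3: tangent line at P: -12·(x − -1) + -2·(y − -2) = 0.
Expanding: -12*x - 2*y - 16 = 0.


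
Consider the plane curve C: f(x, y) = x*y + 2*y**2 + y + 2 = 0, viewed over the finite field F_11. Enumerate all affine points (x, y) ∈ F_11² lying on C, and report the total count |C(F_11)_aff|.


Affine F_11-points: {(2, 7), (2, 8), (3, 10), (4, 5), (4, 9), (5, 2), (5, 6), (6, 1), (7, 3), (7, 4)}; count = 10.

For each of the 121 pairs (x, y) ∈ F_11², evaluate f(x, y) mod 11. Record the zeros.
  x = 0: [0↦2, 1↦5, 2↦1, 3↦1, 4↦5, 5↦2, 6↦3, 7↦8, 8↦6, 9↦8, 10↦3]  zeros at y ∈ ∅
  x = 1: [0↦2, 1↦6, 2↦3, 3↦4, 4↦9, 5↦7, 6↦9, 7↦4, 8↦3, 9↦6, 10↦2]  zeros at y ∈ ∅
  x = 2: [0↦2, 1↦7, 2↦5, 3↦7, 4↦2, 5↦1, 6↦4, 7↦0, 8↦0, 9↦4, 10↦1]  zeros at y ∈ {7, 8}
  x = 3: [0↦2, 1↦8, 2↦7, 3↦10, 4↦6, 5↦6, 6↦10, 7↦7, 8↦8, 9↦2, 10↦0]  zeros at y ∈ {10}
  x = 4: [0↦2, 1↦9, 2↦9, 3↦2, 4↦10, 5↦0, 6↦5, 7↦3, 8↦5, 9↦0, 10↦10]  zeros at y ∈ {5, 9}
  x = 5: [0↦2, 1↦10, 2↦0, 3↦5, 4↦3, 5↦5, 6↦0, 7↦10, 8↦2, 9↦9, 10↦9]  zeros at y ∈ {2, 6}
  x = 6: [0↦2, 1↦0, 2↦2, 3↦8, 4↦7, 5↦10, 6↦6, 7↦6, 8↦10, 9↦7, 10↦8]  zeros at y ∈ {1}
  x = 7: [0↦2, 1↦1, 2↦4, 3↦0, 4↦0, 5↦4, 6↦1, 7↦2, 8↦7, 9↦5, 10↦7]  zeros at y ∈ {3, 4}
  x = 8: [0↦2, 1↦2, 2↦6, 3↦3, 4↦4, 5↦9, 6↦7, 7↦9, 8↦4, 9↦3, 10↦6]  zeros at y ∈ ∅
  x = 9: [0↦2, 1↦3, 2↦8, 3↦6, 4↦8, 5↦3, 6↦2, 7↦5, 8↦1, 9↦1, 10↦5]  zeros at y ∈ ∅
  x = 10: [0↦2, 1↦4, 2↦10, 3↦9, 4↦1, 5↦8, 6↦8, 7↦1, 8↦9, 9↦10, 10↦4]  zeros at y ∈ ∅
Collecting zeros: affine points = {(2, 7), (2, 8), (3, 10), (4, 5), (4, 9), (5, 2), (5, 6), (6, 1), (7, 3), (7, 4)}.
Total count |C(F_11)_aff| = 10.


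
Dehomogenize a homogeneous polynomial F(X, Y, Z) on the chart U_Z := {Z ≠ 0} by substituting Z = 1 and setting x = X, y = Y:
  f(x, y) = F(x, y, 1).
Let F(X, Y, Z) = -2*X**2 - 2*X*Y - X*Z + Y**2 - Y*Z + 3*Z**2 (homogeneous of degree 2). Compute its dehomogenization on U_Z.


f(x, y) = -2*x**2 - 2*x*y - x + y**2 - y + 3

On U_Z we set Z = 1. Each monomial c·X^i·Y^j·Z^k in F becomes c·x^i·y^j·1^k = c·x^i·y^j.
Substituting Z = 1: F(X, Y, 1) = -2*x**2 - 2*x*y - x + y**2 - y + 3.
Note: deg(f) ≤ deg(F) = 2; strict inequality happens when F is divisible by Z (lost terms).


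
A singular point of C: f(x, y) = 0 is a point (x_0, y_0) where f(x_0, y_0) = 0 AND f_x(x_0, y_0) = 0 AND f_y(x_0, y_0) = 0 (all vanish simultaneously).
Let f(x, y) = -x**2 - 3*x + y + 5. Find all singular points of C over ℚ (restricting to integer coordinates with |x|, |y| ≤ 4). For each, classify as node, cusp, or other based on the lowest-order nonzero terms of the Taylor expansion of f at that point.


No singular points in the scanned grid; C is smooth there.

Compute partial derivatives:
  f_x = -2*x - 3.
  f_y = 1.
f_y = 1 is a nonzero constant, so f_y never vanishes: no point (x, y) can satisfy f = f_x = f_y = 0. In particular no (x, y) ∈ {−4, ..., 4}² is singular; the curve is smooth.


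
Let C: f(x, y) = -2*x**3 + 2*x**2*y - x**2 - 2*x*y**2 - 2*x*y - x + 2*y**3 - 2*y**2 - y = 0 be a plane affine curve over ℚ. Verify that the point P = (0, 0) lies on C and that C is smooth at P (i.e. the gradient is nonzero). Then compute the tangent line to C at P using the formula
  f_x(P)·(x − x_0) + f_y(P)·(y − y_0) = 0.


Tangent line at P: -x - y = 0.

Step 1: f(0, 0) = 0, so P lies on C.
Step 2: partial derivatives
  f_x(x, y) = -6*x**2 + 4*x*y - 2*x - 2*y**2 - 2*y - 1, f_y(x, y) = 2*x**2 - 4*x*y - 2*x + 6*y**2 - 4*y - 1.
  f_x(P) = -1, f_y(P) = -1 (gradient nonzero, so P is smooth).
Step 3: tangent line at P: -1·(x − 0) + -1·(y − 0) = 0.
Expanding: -x - y = 0.


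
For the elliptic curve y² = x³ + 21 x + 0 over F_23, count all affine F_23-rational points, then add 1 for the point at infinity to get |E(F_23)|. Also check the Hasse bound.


Affine points = {(0, 0), (2, 2), (2, 21), (5, 0), (8, 6), (8, 17), (12, 5), (12, 18), (13, 3), (13, 20), (14, 5), (14, 18), (16, 4), (16, 19), (17, 7), (17, 16), (18, 0), (19, 6), (19, 17), (20, 5), (20, 18), (22, 1), (22, 22)}; affine count = 23; |E(F_23)| = 24.

Discriminant check: Δ ∝ 4a³ + 27b² = 4·21³ + 27·0² = 4·9261 + 27·0 ≡ 14 (mod 23). Nonzero ⇒ E is nonsingular.
For each x ∈ F_23, compute rhs = x³ + 21·x + 0 mod 23, then count y ∈ F_23 with y² ≡ rhs.
  x = 0: rhs = 0, matching y values: 0 (1 points).
  x = 1: rhs = 22, matching y values: none (0 points).
  x = 2: rhs = 4, matching y values: 2, 21 (2 points).
  x = 3: rhs = 21, matching y values: none (0 points).
  x = 4: rhs = 10, matching y values: none (0 points).
  x = 5: rhs = 0, matching y values: 0 (1 points).
  x = 6: rhs = 20, matching y values: none (0 points).
  x = 7: rhs = 7, matching y values: none (0 points).
  x = 8: rhs = 13, matching y values: 6, 17 (2 points).
  x = 9: rhs = 21, matching y values: none (0 points).
  x = 10: rhs = 14, matching y values: none (0 points).
  x = 11: rhs = 21, matching y values: none (0 points).
  x = 12: rhs = 2, matching y values: 5, 18 (2 points).
  x = 13: rhs = 9, matching y values: 3, 20 (2 points).
  x = 14: rhs = 2, matching y values: 5, 18 (2 points).
  x = 15: rhs = 10, matching y values: none (0 points).
  x = 16: rhs = 16, matching y values: 4, 19 (2 points).
  x = 17: rhs = 3, matching y values: 7, 16 (2 points).
  x = 18: rhs = 0, matching y values: 0 (1 points).
  x = 19: rhs = 13, matching y values: 6, 17 (2 points).
  x = 20: rhs = 2, matching y values: 5, 18 (2 points).
  x = 21: rhs = 19, matching y values: none (0 points).
  x = 22: rhs = 1, matching y values: 1, 22 (2 points).
Total affine count: 23.
Full point count |E(F_23)| = 23 + 1 = 24.
Hasse bound: |24 − (23+1)| = |0| = 0 ≤ 2√23 ≈ 9.5917 ✓.


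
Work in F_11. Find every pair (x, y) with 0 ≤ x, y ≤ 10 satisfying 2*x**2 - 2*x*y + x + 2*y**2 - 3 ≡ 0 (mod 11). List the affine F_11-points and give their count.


Affine F_11-points: {(1, 0), (1, 1), (2, 6), (2, 7), (4, 0), (4, 4), (5, 1), (5, 4), (9, 3), (9, 6), (10, 3), (10, 7)}; count = 12.

For each of the 121 pairs (x, y) ∈ F_11², evaluate f(x, y) mod 11. Record the zeros.
  x = 0: [0↦8, 1↦10, 2↦5, 3↦4, 4↦7, 5↦3, 6↦3, 7↦7, 8↦4, 9↦5, 10↦10]  zeros at y ∈ ∅
  x = 1: [0↦0, 1↦0, 2↦4, 3↦1, 4↦2, 5↦7, 6↦5, 7↦7, 8↦2, 9↦1, 10↦4]  zeros at y ∈ {0, 1}
  x = 2: [0↦7, 1↦5, 2↦7, 3↦2, 4↦1, 5↦4, 6↦0, 7↦0, 8↦4, 9↦1, 10↦2]  zeros at y ∈ {6, 7}
  x = 3: [0↦7, 1↦3, 2↦3, 3↦7, 4↦4, 5↦5, 6↦10, 7↦8, 8↦10, 9↦5, 10↦4]  zeros at y ∈ ∅
  x = 4: [0↦0, 1↦5, 2↦3, 3↦5, 4↦0, 5↦10, 6↦2, 7↦9, 8↦9, 9↦2, 10↦10]  zeros at y ∈ {0, 4}
  x = 5: [0↦8, 1↦0, 2↦7, 3↦7, 4↦0, 5↦8, 6↦9, 7↦3, 8↦1, 9↦3, 10↦9]  zeros at y ∈ {1, 4}
  x = 6: [0↦9, 1↦10, 2↦4, 3↦2, 4↦4, 5↦10, 6↦9, 7↦1, 8↦8, 9↦8, 10↦1]  zeros at y ∈ ∅
  x = 7: [0↦3, 1↦2, 2↦5, 3↦1, 4↦1, 5↦5, 6↦2, 7↦3, 8↦8, 9↦6, 10↦8]  zeros at y ∈ ∅
  x = 8: [0↦1, 1↦9, 2↦10, 3↦4, 4↦2, 5↦4, 6↦10, 7↦9, 8↦1, 9↦8, 10↦8]  zeros at y ∈ ∅
  x = 9: [0↦3, 1↦9, 2↦8, 3↦0, 4↦7, 5↦7, 6↦0, 7↦8, 8↦9, 9↦3, 10↦1]  zeros at y ∈ {3, 6}
  x = 10: [0↦9, 1↦2, 2↦10, 3↦0, 4↦5, 5↦3, 6↦5, 7↦0, 8↦10, 9↦2, 10↦9]  zeros at y ∈ {3, 7}
Collecting zeros: affine points = {(1, 0), (1, 1), (2, 6), (2, 7), (4, 0), (4, 4), (5, 1), (5, 4), (9, 3), (9, 6), (10, 3), (10, 7)}.
Total count |C(F_11)_aff| = 12.


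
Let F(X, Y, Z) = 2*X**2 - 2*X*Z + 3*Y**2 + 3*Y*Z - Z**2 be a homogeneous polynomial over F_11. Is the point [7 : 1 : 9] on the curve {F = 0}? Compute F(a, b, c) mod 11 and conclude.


F(7,1,9) ≡ 9 (mod 11); P is NOT on the curve.

Evaluate F(7, 1, 9) term-by-term (mod 11).
  2*X**2 ↦ 2·49·1·1 = 98
  -2*X*Z ↦ -2·7·1·9 = -126
  3*Y**2 ↦ 3·1·1·1 = 3
  3*Y*Z ↦ 3·1·1·9 = 27
  -Z**2 ↦ -1·1·1·81 = -81
Sum: F(7, 1, 9) = (98) + (-126) + (3) + (27) + (-81) = -79.
Reducing mod 11: -79 ≡ 9 (mod 11).
Since F(a, b, c) ≡ 9 ≠ 0 (mod 11), P does NOT lie on the curve.


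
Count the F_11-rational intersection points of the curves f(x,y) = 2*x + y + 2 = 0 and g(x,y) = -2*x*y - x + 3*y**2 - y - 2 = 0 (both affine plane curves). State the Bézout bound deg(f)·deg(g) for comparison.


Common zeros: ∅; count = 0; Bézout bound = 2.

deg(f) = 1, deg(g) = 2, so Bézout bound = 2.
Scan x ∈ F_11. For each x, list the y ∈ F_11 with f(x, y) ≡ 0 and those with g(x, y) ≡ 0 (mod 11); the common zeros in that column are the intersection.
  x = 0: f ≡ 0 at y ∈ {9}; g ≡ 0 at y ∈ {1, 3}; common: ∅.
  x = 1: f ≡ 0 at y ∈ {7}; g ≡ 0 at y ∈ {4, 8}; common: ∅.
  x = 2: f ≡ 0 at y ∈ {5}; g ≡ 0 at y ∈ ∅; common: ∅.
  x = 3: f ≡ 0 at y ∈ {3}; g ≡ 0 at y ∈ ∅; common: ∅.
  x = 4: f ≡ 0 at y ∈ {1}; g ≡ 0 at y ∈ ∅; common: ∅.
  x = 5: f ≡ 0 at y ∈ {10}; g ≡ 0 at y ∈ ∅; common: ∅.
  x = 6: f ≡ 0 at y ∈ {8}; g ≡ 0 at y ∈ {2, 6}; common: ∅.
  x = 7: f ≡ 0 at y ∈ {6}; g ≡ 0 at y ∈ {7, 9}; common: ∅.
  x = 8: f ≡ 0 at y ∈ {4}; g ≡ 0 at y ∈ ∅; common: ∅.
  x = 9: f ≡ 0 at y ∈ {2}; g ≡ 0 at y ∈ {0, 10}; common: ∅.
  x = 10: f ≡ 0 at y ∈ {0}; g ≡ 0 at y ∈ ∅; common: ∅.
Collecting: common zeros = ∅, so the count is 0.
Comparison with the Bézout bound: 0 ≤ 2 = deg(f)·deg(g), as expected for curves with no common component (the affine F_11-count falls short of the bound because intersections may lie at infinity, over extension fields, or carry multiplicity).


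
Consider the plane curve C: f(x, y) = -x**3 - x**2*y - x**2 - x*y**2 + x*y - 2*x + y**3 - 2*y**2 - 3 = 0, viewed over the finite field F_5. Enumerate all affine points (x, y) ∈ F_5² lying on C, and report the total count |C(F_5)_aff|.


Affine F_5-points: {(3, 0), (3, 1), (3, 4)}; count = 3.

For each of the 25 pairs (x, y) ∈ F_5², evaluate f(x, y) mod 5. Record the zeros.
  x = 0: [0↦2, 1↦1, 2↦2, 3↦1, 4↦4]  zeros at y ∈ ∅
  x = 1: [0↦3, 1↦1, 2↦4, 3↦3, 4↦4]  zeros at y ∈ ∅
  x = 2: [0↦1, 1↦1, 2↦4, 3↦1, 4↦3]  zeros at y ∈ ∅
  x = 3: [0↦0, 1↦0, 2↦1, 3↦4, 4↦0]  zeros at y ∈ {0, 1, 4}
  x = 4: [0↦4, 1↦2, 2↦4, 3↦1, 4↦4]  zeros at y ∈ ∅
Collecting zeros: affine points = {(3, 0), (3, 1), (3, 4)}.
Total count |C(F_5)_aff| = 3.


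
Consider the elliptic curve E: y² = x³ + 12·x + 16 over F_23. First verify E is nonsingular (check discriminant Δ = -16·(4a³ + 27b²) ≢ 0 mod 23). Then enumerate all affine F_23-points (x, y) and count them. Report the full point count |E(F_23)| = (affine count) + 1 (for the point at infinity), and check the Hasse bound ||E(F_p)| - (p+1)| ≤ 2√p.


Affine points = {(0, 4), (0, 19), (1, 11), (1, 12), (2, 5), (2, 18), (4, 6), (4, 17), (7, 11), (7, 12), (8, 7), (8, 16), (9, 5), (9, 18), (10, 3), (10, 20), (12, 5), (12, 18), (13, 0), (15, 11), (15, 12), (16, 7), (16, 16), (17, 2), (17, 21), (22, 7), (22, 16)}; affine count = 27; |E(F_23)| = 28.

Discriminant check: Δ ∝ 4a³ + 27b² = 4·12³ + 27·16² = 4·1728 + 27·256 ≡ 1 (mod 23). Nonzero ⇒ E is nonsingular.
For each x ∈ F_23, compute rhs = x³ + 12·x + 16 mod 23, then count y ∈ F_23 with y² ≡ rhs.
  x = 0: rhs = 16, matching y values: 4, 19 (2 points).
  x = 1: rhs = 6, matching y values: 11, 12 (2 points).
  x = 2: rhs = 2, matching y values: 5, 18 (2 points).
  x = 3: rhs = 10, matching y values: none (0 points).
  x = 4: rhs = 13, matching y values: 6, 17 (2 points).
  x = 5: rhs = 17, matching y values: none (0 points).
  x = 6: rhs = 5, matching y values: none (0 points).
  x = 7: rhs = 6, matching y values: 11, 12 (2 points).
  x = 8: rhs = 3, matching y values: 7, 16 (2 points).
  x = 9: rhs = 2, matching y values: 5, 18 (2 points).
  x = 10: rhs = 9, matching y values: 3, 20 (2 points).
  x = 11: rhs = 7, matching y values: none (0 points).
  x = 12: rhs = 2, matching y values: 5, 18 (2 points).
  x = 13: rhs = 0, matching y values: 0 (1 points).
  x = 14: rhs = 7, matching y values: none (0 points).
  x = 15: rhs = 6, matching y values: 11, 12 (2 points).
  x = 16: rhs = 3, matching y values: 7, 16 (2 points).
  x = 17: rhs = 4, matching y values: 2, 21 (2 points).
  x = 18: rhs = 15, matching y values: none (0 points).
  x = 19: rhs = 19, matching y values: none (0 points).
  x = 20: rhs = 22, matching y values: none (0 points).
  x = 21: rhs = 7, matching y values: none (0 points).
  x = 22: rhs = 3, matching y values: 7, 16 (2 points).
Total affine count: 27.
Full point count |E(F_23)| = 27 + 1 = 28.
Hasse bound: |28 − (23+1)| = |4| = 4 ≤ 2√23 ≈ 9.5917 ✓.


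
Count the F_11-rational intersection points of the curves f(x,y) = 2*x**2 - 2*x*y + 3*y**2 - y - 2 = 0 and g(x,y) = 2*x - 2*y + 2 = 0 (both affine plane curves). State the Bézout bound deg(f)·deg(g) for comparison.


Common zeros: {(0, 1), (10, 0)}; count = 2; Bézout bound = 2.

deg(f) = 2, deg(g) = 1, so Bézout bound = 2.
Scan x ∈ F_11. For each x, list the y ∈ F_11 with f(x, y) ≡ 0 and those with g(x, y) ≡ 0 (mod 11); the common zeros in that column are the intersection.
  x = 0: f ≡ 0 at y ∈ {1, 3}; g ≡ 0 at y ∈ {1}; common: {1}.
  x = 1: f ≡ 0 at y ∈ {0, 1}; g ≡ 0 at y ∈ {2}; common: ∅.
  x = 2: f ≡ 0 at y ∈ ∅; g ≡ 0 at y ∈ {3}; common: ∅.
  x = 3: f ≡ 0 at y ∈ {3}; g ≡ 0 at y ∈ {4}; common: ∅.
  x = 4: f ≡ 0 at y ∈ ∅; g ≡ 0 at y ∈ {5}; common: ∅.
  x = 5: f ≡ 0 at y ∈ ∅; g ≡ 0 at y ∈ {6}; common: ∅.
  x = 6: f ≡ 0 at y ∈ {4}; g ≡ 0 at y ∈ {7}; common: ∅.
  x = 7: f ≡ 0 at y ∈ ∅; g ≡ 0 at y ∈ {8}; common: ∅.
  x = 8: f ≡ 0 at y ∈ {6, 7}; g ≡ 0 at y ∈ {9}; common: ∅.
  x = 9: f ≡ 0 at y ∈ {4, 6}; g ≡ 0 at y ∈ {10}; common: ∅.
  x = 10: f ≡ 0 at y ∈ {0, 7}; g ≡ 0 at y ∈ {0}; common: {0}.
Collecting: common zeros = {(0, 1), (10, 0)}, so the count is 2.
Comparison with the Bézout bound: 2 ≤ 2 = deg(f)·deg(g), as expected for curves with no common component (the bound is attained).


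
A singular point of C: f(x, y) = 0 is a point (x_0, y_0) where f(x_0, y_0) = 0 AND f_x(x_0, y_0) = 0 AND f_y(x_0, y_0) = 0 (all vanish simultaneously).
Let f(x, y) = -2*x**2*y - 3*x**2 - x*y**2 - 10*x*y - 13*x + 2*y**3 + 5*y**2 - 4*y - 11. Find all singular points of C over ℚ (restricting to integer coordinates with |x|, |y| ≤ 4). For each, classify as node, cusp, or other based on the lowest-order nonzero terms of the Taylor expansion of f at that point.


Singular points: {(-2, -1)}; classification: node.

Compute partial derivatives:
  f_x = -4*x*y - 6*x - y**2 - 10*y - 13.
  f_y = -2*x**2 - 2*x*y - 10*x + 6*y**2 + 10*y - 4.
Scan x_0 ∈ {−4, ..., 4}. For each x_0, f_y(x_0, y) is a polynomial in y; find its integer roots y ∈ {−4, ..., 4}, then test f_x and f at those candidates.
  x = -4: f_y(-4, y) = 6*y**2 + 18*y + 4; no integer root y with |y| ≤ 4.
  x = -3: f_y(-3, y) = 6*y**2 + 16*y + 8; vanishes at y ∈ {-2}. (-3, -2): f_x = -3 ≠ 0.
  x = -2: f_y(-2, y) = 6*y**2 + 14*y + 8; vanishes at y ∈ {-1}. (-2, -1): f_x = 0, f = 0 — SINGULAR.
  x = -1: f_y(-1, y) = 6*y**2 + 12*y + 4; no integer root y with |y| ≤ 4.
  x = 0: f_y(0, y) = 6*y**2 + 10*y - 4; vanishes at y ∈ {-2}. (0, -2): f_x = 3 ≠ 0.
  x = 1: f_y(1, y) = 6*y**2 + 8*y - 16; no integer root y with |y| ≤ 4.
  x = 2: f_y(2, y) = 6*y**2 + 6*y - 32; no integer root y with |y| ≤ 4.
  x = 3: f_y(3, y) = 6*y**2 + 4*y - 52; no integer root y with |y| ≤ 4.
  x = 4: f_y(4, y) = 6*y**2 + 2*y - 76; no integer root y with |y| ≤ 4.
Only singular point on the grid: (-2, -1).
Classify: substitute x = -2 + u, y = -1 + v and expand: f = -2*u**2*v - u**2 - u*v**2 + 2*v**3 + v**2.
No constant or linear terms (consistent with a singular point). Quadratic part: -u**2 + v**2. Cubic part: -2*u**2*v - u*v**2 + 2*v**3.
The quadratic part v**2 - u**2 = (v − u)(v + u) splits into two distinct linear factors, so there are two distinct tangent lines y − -1 = ±(x − -2) — this is a node (ordinary double point).
Classification: node.


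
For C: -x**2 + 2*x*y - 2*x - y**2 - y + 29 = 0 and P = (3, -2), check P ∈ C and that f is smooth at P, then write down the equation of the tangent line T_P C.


Tangent line at P: -12*x + 9*y + 54 = 0.

Step 1: f(3, -2) = 0, so P lies on C.
Step 2: partial derivatives
  f_x(x, y) = -2*x + 2*y - 2, f_y(x, y) = 2*x - 2*y - 1.
  f_x(P) = -12, f_y(P) = 9 (gradient nonzero, so P is smooth).
Step 3: tangent line at P: -12·(x − 3) + 9·(y − -2) = 0.
Expanding: -12*x + 9*y + 54 = 0.


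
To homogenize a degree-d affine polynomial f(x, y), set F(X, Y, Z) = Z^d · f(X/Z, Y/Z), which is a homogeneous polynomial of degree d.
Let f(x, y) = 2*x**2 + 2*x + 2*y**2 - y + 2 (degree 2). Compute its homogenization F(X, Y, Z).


F(X, Y, Z) = 2*X**2 + 2*X*Z + 2*Y**2 - Y*Z + 2*Z**2

deg(f) = 2.
Substitute x = X/Z, y = Y/Z into f, then multiply by Z^2.
  monomial 2·x^2·y^0 ↦ 2·X^2·Y^0·Z^0.
  monomial 2·x^1·y^0 ↦ 2·X^1·Y^0·Z^1.
  monomial 2·x^0·y^2 ↦ 2·X^0·Y^2·Z^0.
  monomial -1·x^0·y^1 ↦ -1·X^0·Y^1·Z^1.
  monomial 2·x^0·y^0 ↦ 2·X^0·Y^0·Z^2.
Collecting: F(X, Y, Z) = 2*X**2 + 2*X*Z + 2*Y**2 - Y*Z + 2*Z**2.


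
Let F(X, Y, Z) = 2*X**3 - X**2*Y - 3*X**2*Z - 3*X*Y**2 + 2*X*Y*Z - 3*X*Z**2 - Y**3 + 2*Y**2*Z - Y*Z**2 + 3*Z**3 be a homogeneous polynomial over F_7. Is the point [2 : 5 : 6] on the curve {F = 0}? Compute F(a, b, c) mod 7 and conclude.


F(2,5,6) ≡ 6 (mod 7); P is NOT on the curve.

Evaluate F(2, 5, 6) term-by-term (mod 7).
  2*X**3 ↦ 2·8·1·1 = 16
  -X**2*Y ↦ -1·4·5·1 = -20
  -3*X**2*Z ↦ -3·4·1·6 = -72
  -3*X*Y**2 ↦ -3·2·25·1 = -150
  2*X*Y*Z ↦ 2·2·5·6 = 120
  -3*X*Z**2 ↦ -3·2·1·36 = -216
  -Y**3 ↦ -1·1·125·1 = -125
  2*Y**2*Z ↦ 2·1·25·6 = 300
  -Y*Z**2 ↦ -1·1·5·36 = -180
  3*Z**3 ↦ 3·1·1·216 = 648
Sum: F(2, 5, 6) = (16) + (-20) + (-72) + (-150) + (120) + (-216) + (-125) + (300) + (-180) + (648) = 321.
Reducing mod 7: 321 ≡ 6 (mod 7).
Since F(a, b, c) ≡ 6 ≠ 0 (mod 7), P does NOT lie on the curve.


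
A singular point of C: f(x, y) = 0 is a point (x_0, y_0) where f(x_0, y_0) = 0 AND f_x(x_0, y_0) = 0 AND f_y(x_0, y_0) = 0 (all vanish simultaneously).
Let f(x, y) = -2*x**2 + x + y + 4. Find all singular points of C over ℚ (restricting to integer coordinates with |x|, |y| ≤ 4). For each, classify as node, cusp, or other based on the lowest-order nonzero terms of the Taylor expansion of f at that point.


No singular points in the scanned grid; C is smooth there.

Compute partial derivatives:
  f_x = 1 - 4*x.
  f_y = 1.
f_y = 1 is a nonzero constant, so f_y never vanishes: no point (x, y) can satisfy f = f_x = f_y = 0. In particular no (x, y) ∈ {−4, ..., 4}² is singular; the curve is smooth.


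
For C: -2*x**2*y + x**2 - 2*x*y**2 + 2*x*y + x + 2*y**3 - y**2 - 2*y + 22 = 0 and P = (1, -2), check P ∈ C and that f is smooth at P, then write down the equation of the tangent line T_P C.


Tangent line at P: -x + 34*y + 69 = 0.

Step 1: f(1, -2) = 0, so P lies on C.
Step 2: partial derivatives
  f_x(x, y) = -4*x*y + 2*x - 2*y**2 + 2*y + 1, f_y(x, y) = -2*x**2 - 4*x*y + 2*x + 6*y**2 - 2*y - 2.
  f_x(P) = -1, f_y(P) = 34 (gradient nonzero, so P is smooth).
Step 3: tangent line at P: -1·(x − 1) + 34·(y − -2) = 0.
Expanding: -x + 34*y + 69 = 0.


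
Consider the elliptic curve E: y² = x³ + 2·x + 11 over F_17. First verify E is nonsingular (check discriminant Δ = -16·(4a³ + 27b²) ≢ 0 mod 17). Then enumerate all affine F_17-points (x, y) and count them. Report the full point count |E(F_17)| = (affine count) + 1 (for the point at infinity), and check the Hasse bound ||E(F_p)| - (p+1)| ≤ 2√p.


Affine points = {(4, 7), (4, 10), (6, 1), (6, 16), (11, 2), (11, 15), (15, 4), (15, 13), (16, 5), (16, 12)}; affine count = 10; |E(F_17)| = 11.

Discriminant check: Δ ∝ 4a³ + 27b² = 4·2³ + 27·11² = 4·8 + 27·121 ≡ 1 (mod 17). Nonzero ⇒ E is nonsingular.
For each x ∈ F_17, compute rhs = x³ + 2·x + 11 mod 17, then count y ∈ F_17 with y² ≡ rhs.
  x = 0: rhs = 11, matching y values: none (0 points).
  x = 1: rhs = 14, matching y values: none (0 points).
  x = 2: rhs = 6, matching y values: none (0 points).
  x = 3: rhs = 10, matching y values: none (0 points).
  x = 4: rhs = 15, matching y values: 7, 10 (2 points).
  x = 5: rhs = 10, matching y values: none (0 points).
  x = 6: rhs = 1, matching y values: 1, 16 (2 points).
  x = 7: rhs = 11, matching y values: none (0 points).
  x = 8: rhs = 12, matching y values: none (0 points).
  x = 9: rhs = 10, matching y values: none (0 points).
  x = 10: rhs = 11, matching y values: none (0 points).
  x = 11: rhs = 4, matching y values: 2, 15 (2 points).
  x = 12: rhs = 12, matching y values: none (0 points).
  x = 13: rhs = 7, matching y values: none (0 points).
  x = 14: rhs = 12, matching y values: none (0 points).
  x = 15: rhs = 16, matching y values: 4, 13 (2 points).
  x = 16: rhs = 8, matching y values: 5, 12 (2 points).
Total affine count: 10.
Full point count |E(F_17)| = 10 + 1 = 11.
Hasse bound: |11 − (17+1)| = |-7| = 7 ≤ 2√17 ≈ 8.2462 ✓.


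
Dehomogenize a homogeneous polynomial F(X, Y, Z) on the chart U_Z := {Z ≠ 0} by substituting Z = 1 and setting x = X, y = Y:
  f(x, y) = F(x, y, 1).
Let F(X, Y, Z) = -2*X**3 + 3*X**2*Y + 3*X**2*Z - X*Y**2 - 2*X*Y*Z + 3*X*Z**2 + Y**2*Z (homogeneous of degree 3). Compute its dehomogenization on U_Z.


f(x, y) = -2*x**3 + 3*x**2*y + 3*x**2 - x*y**2 - 2*x*y + 3*x + y**2

On U_Z we set Z = 1. Each monomial c·X^i·Y^j·Z^k in F becomes c·x^i·y^j·1^k = c·x^i·y^j.
Substituting Z = 1: F(X, Y, 1) = -2*x**3 + 3*x**2*y + 3*x**2 - x*y**2 - 2*x*y + 3*x + y**2.
Note: deg(f) ≤ deg(F) = 3; strict inequality happens when F is divisible by Z (lost terms).


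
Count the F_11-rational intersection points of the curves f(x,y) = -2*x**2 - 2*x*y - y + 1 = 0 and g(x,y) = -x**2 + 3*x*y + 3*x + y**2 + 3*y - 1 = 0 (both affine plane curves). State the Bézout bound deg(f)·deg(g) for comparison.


Common zeros: {(3, 7)}; count = 1; Bézout bound = 4.

deg(f) = 2, deg(g) = 2, so Bézout bound = 4.
Scan x ∈ F_11. For each x, list the y ∈ F_11 with f(x, y) ≡ 0 and those with g(x, y) ≡ 0 (mod 11); the common zeros in that column are the intersection.
  x = 0: f ≡ 0 at y ∈ {1}; g ≡ 0 at y ∈ ∅; common: ∅.
  x = 1: f ≡ 0 at y ∈ {7}; g ≡ 0 at y ∈ ∅; common: ∅.
  x = 2: f ≡ 0 at y ∈ {3}; g ≡ 0 at y ∈ {1}; common: ∅.
  x = 3: f ≡ 0 at y ∈ {7}; g ≡ 0 at y ∈ {3, 7}; common: {7}.
  x = 4: f ≡ 0 at y ∈ {10}; g ≡ 0 at y ∈ {1, 6}; common: ∅.
  x = 5: f ≡ 0 at y ∈ ∅; g ≡ 0 at y ∈ {0, 4}; common: ∅.
  x = 6: f ≡ 0 at y ∈ {3}; g ≡ 0 at y ∈ {6}; common: ∅.
  x = 7: f ≡ 0 at y ∈ {6}; g ≡ 0 at y ∈ ∅; common: ∅.
  x = 8: f ≡ 0 at y ∈ {10}; g ≡ 0 at y ∈ ∅; common: ∅.
  x = 9: f ≡ 0 at y ∈ {6}; g ≡ 0 at y ∈ {0, 3}; common: ∅.
  x = 10: f ≡ 0 at y ∈ {1}; g ≡ 0 at y ∈ {4, 7}; common: ∅.
Collecting: common zeros = {(3, 7)}, so the count is 1.
Comparison with the Bézout bound: 1 ≤ 4 = deg(f)·deg(g), as expected for curves with no common component (the affine F_11-count falls short of the bound because intersections may lie at infinity, over extension fields, or carry multiplicity).


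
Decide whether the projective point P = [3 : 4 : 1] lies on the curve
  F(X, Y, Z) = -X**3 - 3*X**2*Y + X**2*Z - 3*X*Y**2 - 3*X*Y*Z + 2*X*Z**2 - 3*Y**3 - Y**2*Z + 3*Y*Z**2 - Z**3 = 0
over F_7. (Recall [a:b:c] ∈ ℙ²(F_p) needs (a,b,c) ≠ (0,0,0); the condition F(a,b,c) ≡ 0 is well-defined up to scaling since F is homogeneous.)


F(3,4,1) ≡ 0 (mod 7); P is on the curve.

Evaluate F(3, 4, 1) term-by-term (mod 7).
  -X**3 ↦ -1·27·1·1 = -27
  -3*X**2*Y ↦ -3·9·4·1 = -108
  X**2*Z ↦ 1·9·1·1 = 9
  -3*X*Y**2 ↦ -3·3·16·1 = -144
  -3*X*Y*Z ↦ -3·3·4·1 = -36
  2*X*Z**2 ↦ 2·3·1·1 = 6
  -3*Y**3 ↦ -3·1·64·1 = -192
  -Y**2*Z ↦ -1·1·16·1 = -16
  3*Y*Z**2 ↦ 3·1·4·1 = 12
  -Z**3 ↦ -1·1·1·1 = -1
Sum: F(3, 4, 1) = (-27) + (-108) + (9) + (-144) + (-36) + (6) + (-192) + (-16) + (12) + (-1) = -497.
Reducing mod 7: -497 ≡ 0 (mod 7).
Since F(a, b, c) ≡ 0 (mod 7), P lies on the curve.


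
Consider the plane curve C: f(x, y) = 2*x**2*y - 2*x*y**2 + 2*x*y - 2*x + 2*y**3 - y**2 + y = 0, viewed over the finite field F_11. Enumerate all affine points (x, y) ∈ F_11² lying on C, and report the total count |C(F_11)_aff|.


Affine F_11-points: {(0, 0), (0, 8), (0, 9), (1, 5), (1, 6), (1, 7), (2, 3), (2, 7), (2, 9), (3, 4), (3, 8), (4, 3), (6, 6), (9, 10), (10, 10)}; count = 15.

For each of the 121 pairs (x, y) ∈ F_11², evaluate f(x, y) mod 11. Record the zeros.
  x = 0: [0↦0, 1↦2, 2↦3, 3↦4, 4↦6, 5↦10, 6↦6, 7↦6, 8↦0, 9↦0, 10↦7]  zeros at y ∈ {0, 8, 9}
  x = 1: [0↦9, 1↦2, 2↦1, 3↦7, 4↦10, 5↦0, 6↦0, 7↦0, 8↦1, 9↦4, 10↦10]  zeros at y ∈ {5, 6, 7}
  x = 2: [0↦7, 1↦6, 2↦7, 3↦0, 4↦8, 5↦10, 6↦7, 7↦0, 8↦1, 9↦0, 10↦9]  zeros at y ∈ {3, 7, 9}
  x = 3: [0↦5, 1↦3, 2↦10, 3↦5, 4↦0, 5↦7, 6↦5, 7↦6, 8↦0, 9↦10, 10↦4]  zeros at y ∈ {4, 8}
  x = 4: [0↦3, 1↦4, 2↦10, 3↦0, 4↦8, 5↦2, 6↦5, 7↦7, 8↦9, 9↦1, 10↦6]  zeros at y ∈ {3}
  x = 5: [0↦1, 1↦9, 2↦7, 3↦7, 4↦10, 5↦6, 6↦7, 7↦3, 8↦6, 9↦6, 10↦4]  zeros at y ∈ ∅
  x = 6: [0↦10, 1↦7, 2↦1, 3↦4, 4↦6, 5↦8, 6↦0, 7↦5, 8↦2, 9↦3, 10↦9]  zeros at y ∈ {6}
  x = 7: [0↦8, 1↦9, 2↦3, 3↦2, 4↦7, 5↦8, 6↦6, 7↦2, 8↦8, 9↦3, 10↦10]  zeros at y ∈ ∅
  x = 8: [0↦6, 1↦4, 2↦2, 3↦1, 4↦2, 5↦6, 6↦3, 7↦5, 8↦2, 9↦6, 10↦7]  zeros at y ∈ ∅
  x = 9: [0↦4, 1↦3, 2↦9, 3↦1, 4↦2, 5↦2, 6↦2, 7↦3, 8↦6, 9↦1, 10↦0]  zeros at y ∈ {10}
  x = 10: [0↦2, 1↦6, 2↦2, 3↦2, 4↦7, 5↦7, 6↦3, 7↦7, 8↦9, 9↦10, 10↦0]  zeros at y ∈ {10}
Collecting zeros: affine points = {(0, 0), (0, 8), (0, 9), (1, 5), (1, 6), (1, 7), (2, 3), (2, 7), (2, 9), (3, 4), (3, 8), (4, 3), (6, 6), (9, 10), (10, 10)}.
Total count |C(F_11)_aff| = 15.


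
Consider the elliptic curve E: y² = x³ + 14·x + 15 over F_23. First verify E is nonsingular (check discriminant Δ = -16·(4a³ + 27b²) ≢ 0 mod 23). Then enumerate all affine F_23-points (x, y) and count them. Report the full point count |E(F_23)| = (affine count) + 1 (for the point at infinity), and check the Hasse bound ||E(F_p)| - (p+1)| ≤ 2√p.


Affine points = {(5, 7), (5, 16), (6, 4), (6, 19), (8, 8), (8, 15), (12, 5), (12, 18), (13, 5), (13, 18), (15, 9), (15, 14), (18, 2), (18, 21), (21, 5), (21, 18), (22, 0)}; affine count = 17; |E(F_23)| = 18.

Discriminant check: Δ ∝ 4a³ + 27b² = 4·14³ + 27·15² = 4·2744 + 27·225 ≡ 8 (mod 23). Nonzero ⇒ E is nonsingular.
For each x ∈ F_23, compute rhs = x³ + 14·x + 15 mod 23, then count y ∈ F_23 with y² ≡ rhs.
  x = 0: rhs = 15, matching y values: none (0 points).
  x = 1: rhs = 7, matching y values: none (0 points).
  x = 2: rhs = 5, matching y values: none (0 points).
  x = 3: rhs = 15, matching y values: none (0 points).
  x = 4: rhs = 20, matching y values: none (0 points).
  x = 5: rhs = 3, matching y values: 7, 16 (2 points).
  x = 6: rhs = 16, matching y values: 4, 19 (2 points).
  x = 7: rhs = 19, matching y values: none (0 points).
  x = 8: rhs = 18, matching y values: 8, 15 (2 points).
  x = 9: rhs = 19, matching y values: none (0 points).
  x = 10: rhs = 5, matching y values: none (0 points).
  x = 11: rhs = 5, matching y values: none (0 points).
  x = 12: rhs = 2, matching y values: 5, 18 (2 points).
  x = 13: rhs = 2, matching y values: 5, 18 (2 points).
  x = 14: rhs = 11, matching y values: none (0 points).
  x = 15: rhs = 12, matching y values: 9, 14 (2 points).
  x = 16: rhs = 11, matching y values: none (0 points).
  x = 17: rhs = 14, matching y values: none (0 points).
  x = 18: rhs = 4, matching y values: 2, 21 (2 points).
  x = 19: rhs = 10, matching y values: none (0 points).
  x = 20: rhs = 15, matching y values: none (0 points).
  x = 21: rhs = 2, matching y values: 5, 18 (2 points).
  x = 22: rhs = 0, matching y values: 0 (1 points).
Total affine count: 17.
Full point count |E(F_23)| = 17 + 1 = 18.
Hasse bound: |18 − (23+1)| = |-6| = 6 ≤ 2√23 ≈ 9.5917 ✓.


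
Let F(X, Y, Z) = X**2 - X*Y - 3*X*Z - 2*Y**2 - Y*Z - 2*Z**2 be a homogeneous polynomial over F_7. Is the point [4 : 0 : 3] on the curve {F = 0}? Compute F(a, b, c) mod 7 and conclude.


F(4,0,3) ≡ 4 (mod 7); P is NOT on the curve.

Evaluate F(4, 0, 3) term-by-term (mod 7).
  X**2 ↦ 1·16·1·1 = 16
  -X*Y ↦ -1·4·0·1 = 0
  -3*X*Z ↦ -3·4·1·3 = -36
  -2*Y**2 ↦ -2·1·0·1 = 0
  -Y*Z ↦ -1·1·0·3 = 0
  -2*Z**2 ↦ -2·1·1·9 = -18
Sum: F(4, 0, 3) = (16) + (0) + (-36) + (0) + (0) + (-18) = -38.
Reducing mod 7: -38 ≡ 4 (mod 7).
Since F(a, b, c) ≡ 4 ≠ 0 (mod 7), P does NOT lie on the curve.


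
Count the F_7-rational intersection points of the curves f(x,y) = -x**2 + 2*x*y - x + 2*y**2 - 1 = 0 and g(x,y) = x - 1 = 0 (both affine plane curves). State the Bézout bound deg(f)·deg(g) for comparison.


Common zeros: {(1, 3)}; count = 1; Bézout bound = 2.

deg(f) = 2, deg(g) = 1, so Bézout bound = 2.
Scan x ∈ F_7. For each x, list the y ∈ F_7 with f(x, y) ≡ 0 and those with g(x, y) ≡ 0 (mod 7); the common zeros in that column are the intersection.
  x = 0: f ≡ 0 at y ∈ {2, 5}; g ≡ 0 at y ∈ ∅; common: ∅.
  x = 1: f ≡ 0 at y ∈ {3}; g ≡ 0 at y ∈ {0, 1, 2, 3, 4, 5, 6}; common: {3}.
  x = 2: f ≡ 0 at y ∈ {0, 5}; g ≡ 0 at y ∈ ∅; common: ∅.
  x = 3: f ≡ 0 at y ∈ {2}; g ≡ 0 at y ∈ ∅; common: ∅.
  x = 4: f ≡ 0 at y ∈ {0, 3}; g ≡ 0 at y ∈ ∅; common: ∅.
  x = 5: f ≡ 0 at y ∈ ∅; g ≡ 0 at y ∈ ∅; common: ∅.
  x = 6: f ≡ 0 at y ∈ ∅; g ≡ 0 at y ∈ ∅; common: ∅.
Collecting: common zeros = {(1, 3)}, so the count is 1.
Comparison with the Bézout bound: 1 ≤ 2 = deg(f)·deg(g), as expected for curves with no common component (the affine F_7-count falls short of the bound because intersections may lie at infinity, over extension fields, or carry multiplicity).


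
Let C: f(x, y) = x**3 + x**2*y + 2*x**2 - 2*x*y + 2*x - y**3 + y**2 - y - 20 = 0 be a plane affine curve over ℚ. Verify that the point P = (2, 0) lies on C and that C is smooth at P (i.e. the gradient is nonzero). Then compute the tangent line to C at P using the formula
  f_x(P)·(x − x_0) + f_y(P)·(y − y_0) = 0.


Tangent line at P: 22*x - y - 44 = 0.

Step 1: f(2, 0) = 0, so P lies on C.
Step 2: partial derivatives
  f_x(x, y) = 3*x**2 + 2*x*y + 4*x - 2*y + 2, f_y(x, y) = x**2 - 2*x - 3*y**2 + 2*y - 1.
  f_x(P) = 22, f_y(P) = -1 (gradient nonzero, so P is smooth).
Step 3: tangent line at P: 22·(x − 2) + -1·(y − 0) = 0.
Expanding: 22*x - y - 44 = 0.


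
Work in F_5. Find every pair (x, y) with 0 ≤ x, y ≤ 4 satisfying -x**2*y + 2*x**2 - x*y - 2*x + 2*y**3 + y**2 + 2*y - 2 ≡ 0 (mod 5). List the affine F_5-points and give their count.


Affine F_5-points: {(0, 4), (2, 4), (3, 0), (3, 2)}; count = 4.

For each of the 25 pairs (x, y) ∈ F_5², evaluate f(x, y) mod 5. Record the zeros.
  x = 0: [0↦3, 1↦3, 2↦2, 3↦2, 4↦0]  zeros at y ∈ {4}
  x = 1: [0↦3, 1↦1, 2↦3, 3↦1, 4↦2]  zeros at y ∈ ∅
  x = 2: [0↦2, 1↦1, 2↦4, 3↦3, 4↦0]  zeros at y ∈ {4}
  x = 3: [0↦0, 1↦3, 2↦0, 3↦3, 4↦4]  zeros at y ∈ {0, 2}
  x = 4: [0↦2, 1↦2, 2↦1, 3↦1, 4↦4]  zeros at y ∈ ∅
Collecting zeros: affine points = {(0, 4), (2, 4), (3, 0), (3, 2)}.
Total count |C(F_5)_aff| = 4.


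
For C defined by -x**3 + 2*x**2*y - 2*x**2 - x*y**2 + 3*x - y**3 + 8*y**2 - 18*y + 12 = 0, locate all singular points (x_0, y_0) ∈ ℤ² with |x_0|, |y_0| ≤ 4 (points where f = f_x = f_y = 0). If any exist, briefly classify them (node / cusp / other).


Singular points: {(1, 2)}; classification: node.

Compute partial derivatives:
  f_x = -3*x**2 + 4*x*y - 4*x - y**2 + 3.
  f_y = 2*x**2 - 2*x*y - 3*y**2 + 16*y - 18.
Scan x_0 ∈ {−4, ..., 4}. For each x_0, f_y(x_0, y) is a polynomial in y; find its integer roots y ∈ {−4, ..., 4}, then test f_x and f at those candidates.
  x = -4: f_y(-4, y) = -3*y**2 + 24*y + 14; no integer root y with |y| ≤ 4.
  x = -3: f_y(-3, y) = -3*y**2 + 22*y; vanishes at y ∈ {0}. (-3, 0): f_x = -12 ≠ 0.
  x = -2: f_y(-2, y) = -3*y**2 + 20*y - 10; no integer root y with |y| ≤ 4.
  x = -1: f_y(-1, y) = -3*y**2 + 18*y - 16; no integer root y with |y| ≤ 4.
  x = 0: f_y(0, y) = -3*y**2 + 16*y - 18; no integer root y with |y| ≤ 4.
  x = 1: f_y(1, y) = -3*y**2 + 14*y - 16; vanishes at y ∈ {2}. (1, 2): f_x = 0, f = 0 — SINGULAR.
  x = 2: f_y(2, y) = -3*y**2 + 12*y - 10; no integer root y with |y| ≤ 4.
  x = 3: f_y(3, y) = -3*y**2 + 10*y; vanishes at y ∈ {0}. (3, 0): f_x = -36 ≠ 0.
  x = 4: f_y(4, y) = -3*y**2 + 8*y + 14; no integer root y with |y| ≤ 4.
Only singular point on the grid: (1, 2).
Classify: substitute x = 1 + u, y = 2 + v and expand: f = -u**3 + 2*u**2*v - u**2 - u*v**2 - v**3 + v**2.
No constant or linear terms (consistent with a singular point). Quadratic part: -u**2 + v**2. Cubic part: -u**3 + 2*u**2*v - u*v**2 - v**3.
The quadratic part v**2 - u**2 = (v − u)(v + u) splits into two distinct linear factors, so there are two distinct tangent lines y − 2 = ±(x − 1) — this is a node (ordinary double point).
Classification: node.


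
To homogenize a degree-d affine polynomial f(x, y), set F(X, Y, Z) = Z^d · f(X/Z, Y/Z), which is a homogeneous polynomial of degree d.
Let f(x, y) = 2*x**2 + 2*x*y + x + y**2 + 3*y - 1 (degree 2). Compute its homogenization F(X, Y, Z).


F(X, Y, Z) = 2*X**2 + 2*X*Y + X*Z + Y**2 + 3*Y*Z - Z**2

deg(f) = 2.
Substitute x = X/Z, y = Y/Z into f, then multiply by Z^2.
  monomial 2·x^2·y^0 ↦ 2·X^2·Y^0·Z^0.
  monomial 2·x^1·y^1 ↦ 2·X^1·Y^1·Z^0.
  monomial 1·x^1·y^0 ↦ 1·X^1·Y^0·Z^1.
  monomial 1·x^0·y^2 ↦ 1·X^0·Y^2·Z^0.
  monomial 3·x^0·y^1 ↦ 3·X^0·Y^1·Z^1.
  monomial -1·x^0·y^0 ↦ -1·X^0·Y^0·Z^2.
Collecting: F(X, Y, Z) = 2*X**2 + 2*X*Y + X*Z + Y**2 + 3*Y*Z - Z**2.


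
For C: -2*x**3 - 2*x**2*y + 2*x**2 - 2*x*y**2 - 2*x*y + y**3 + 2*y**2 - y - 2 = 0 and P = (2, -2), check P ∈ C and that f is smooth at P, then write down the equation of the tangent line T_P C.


Tangent line at P: -4*x + 7*y + 22 = 0.

Step 1: f(2, -2) = 0, so P lies on C.
Step 2: partial derivatives
  f_x(x, y) = -6*x**2 - 4*x*y + 4*x - 2*y**2 - 2*y, f_y(x, y) = -2*x**2 - 4*x*y - 2*x + 3*y**2 + 4*y - 1.
  f_x(P) = -4, f_y(P) = 7 (gradient nonzero, so P is smooth).
Step 3: tangent line at P: -4·(x − 2) + 7·(y − -2) = 0.
Expanding: -4*x + 7*y + 22 = 0.


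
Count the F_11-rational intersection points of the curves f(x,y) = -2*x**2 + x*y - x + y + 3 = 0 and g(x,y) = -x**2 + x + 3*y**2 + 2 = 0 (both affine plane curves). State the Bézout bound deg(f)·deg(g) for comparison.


Common zeros: ∅; count = 0; Bézout bound = 4.

deg(f) = 2, deg(g) = 2, so Bézout bound = 4.
Scan x ∈ F_11. For each x, list the y ∈ F_11 with f(x, y) ≡ 0 and those with g(x, y) ≡ 0 (mod 11); the common zeros in that column are the intersection.
  x = 0: f ≡ 0 at y ∈ {8}; g ≡ 0 at y ∈ {5, 6}; common: ∅.
  x = 1: f ≡ 0 at y ∈ {0}; g ≡ 0 at y ∈ {5, 6}; common: ∅.
  x = 2: f ≡ 0 at y ∈ {6}; g ≡ 0 at y ∈ {0}; common: ∅.
  x = 3: f ≡ 0 at y ∈ {10}; g ≡ 0 at y ∈ {4, 7}; common: ∅.
  x = 4: f ≡ 0 at y ∈ {0}; g ≡ 0 at y ∈ ∅; common: ∅.
  x = 5: f ≡ 0 at y ∈ {5}; g ≡ 0 at y ∈ ∅; common: ∅.
  x = 6: f ≡ 0 at y ∈ {6}; g ≡ 0 at y ∈ ∅; common: ∅.
  x = 7: f ≡ 0 at y ∈ {10}; g ≡ 0 at y ∈ ∅; common: ∅.
  x = 8: f ≡ 0 at y ∈ {5}; g ≡ 0 at y ∈ ∅; common: ∅.
  x = 9: f ≡ 0 at y ∈ {8}; g ≡ 0 at y ∈ {4, 7}; common: ∅.
  x = 10: f ≡ 0 at y ∈ ∅; g ≡ 0 at y ∈ {0}; common: ∅.
Collecting: common zeros = ∅, so the count is 0.
Comparison with the Bézout bound: 0 ≤ 4 = deg(f)·deg(g), as expected for curves with no common component (the affine F_11-count falls short of the bound because intersections may lie at infinity, over extension fields, or carry multiplicity).
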